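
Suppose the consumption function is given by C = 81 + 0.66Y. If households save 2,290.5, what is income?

S = Y − C = -81 + 0.34Y
-81 + 0.34Y = 2290.5, so 0.34Y = 2371.5 and Y = 6975

Y = 6975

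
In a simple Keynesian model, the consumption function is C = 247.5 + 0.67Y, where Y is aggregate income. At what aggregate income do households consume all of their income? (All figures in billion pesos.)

At break-even, C = Y: 247.5 + 0.67Y = Y
0.33Y = 247.5, so Y = 247.5/0.33 = 750

Y = 750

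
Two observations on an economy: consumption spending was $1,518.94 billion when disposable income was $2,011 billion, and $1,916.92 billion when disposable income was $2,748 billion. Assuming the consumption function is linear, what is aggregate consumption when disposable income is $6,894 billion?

MPC = (1916.92 − 1518.94)/(2748 − 2011) = 397.98/737 = 0.54
a = 1518.94 − 0.54(2011) = 1518.94 − 1085.94 = 433
C = 433 + 0.54(6894) = 433 + 3722.76 = 4155.76

C = 4155.76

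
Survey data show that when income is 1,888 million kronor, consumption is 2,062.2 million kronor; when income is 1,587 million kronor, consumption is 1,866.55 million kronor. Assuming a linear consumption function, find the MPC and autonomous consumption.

MPC = 0.65; a = 835

MPC = ΔC/ΔY = (2062.2 − 1866.55)/(1888 − 1587) = 195.65/301 = 0.65
a = C − MPC·Y = 1866.55 − 0.65(1587) = 1866.55 − 1031.55 = 835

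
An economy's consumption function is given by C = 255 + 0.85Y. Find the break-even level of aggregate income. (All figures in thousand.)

At break-even, C = Y: 255 + 0.85Y = Y
0.15Y = 255, so Y = 255/0.15 = 1700

Y = 1700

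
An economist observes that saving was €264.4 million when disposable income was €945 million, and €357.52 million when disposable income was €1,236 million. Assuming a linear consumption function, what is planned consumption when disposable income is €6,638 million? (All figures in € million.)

C = 4551.84

MPS = ΔS/ΔY = (357.52 − 264.4)/(1236 − 945) = 93.12/291 = 0.32
MPC = 1 − MPS = 0.68
Autonomous saving = 264.4 − 0.32(945) = -38, so a = 38
C = 38 + 0.68(6638) = 38 + 4513.84 = 4551.84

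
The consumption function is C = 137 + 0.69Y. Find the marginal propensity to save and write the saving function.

MPS = 0.31; S = -137 + 0.31Y

MPS = 1 − MPC = 1 − 0.69 = 0.31
S = Y − C = -137 + 0.31Y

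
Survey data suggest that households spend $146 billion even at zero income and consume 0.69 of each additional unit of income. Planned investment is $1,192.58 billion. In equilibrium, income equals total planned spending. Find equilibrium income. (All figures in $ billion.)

Y = C + I = 146 + 0.69Y + 1192.58
Y − 0.69Y = 1338.58
0.31Y = 1338.58, so Y = 1338.58/0.31 = 4318

Y = 4318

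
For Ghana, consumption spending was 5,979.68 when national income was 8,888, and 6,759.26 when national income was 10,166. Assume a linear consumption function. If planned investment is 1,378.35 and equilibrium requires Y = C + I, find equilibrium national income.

MPC = (6759.26 − 5979.68)/(10166 − 8888) = 779.58/1278 = 0.61
a = 5979.68 − 0.61(8888) = 558
Equilibrium: Y = 558 + 0.61Y + 1378.35
0.39Y = 1936.35, so Y = 1936.35/0.39 = 4965

Y = 4965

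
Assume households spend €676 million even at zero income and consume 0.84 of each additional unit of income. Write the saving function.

S = -676 + 0.16Y

S = Y − C = Y − (676 + 0.84Y) = -676 + (1 − 0.84)Y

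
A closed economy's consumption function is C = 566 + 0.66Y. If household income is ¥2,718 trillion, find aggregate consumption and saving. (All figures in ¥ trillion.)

C = 566 + 0.66(2718) = 566 + 1793.88 = 2359.88
S = Y − C = 2718 − 2359.88 = 358.12

C = 2359.88; S = 358.12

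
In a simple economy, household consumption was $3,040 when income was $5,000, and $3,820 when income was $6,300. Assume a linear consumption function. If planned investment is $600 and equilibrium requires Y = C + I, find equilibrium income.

Y = 1600

MPC = (3820 − 3040)/(6300 − 5000) = 780/1300 = 0.6
a = 3040 − 0.6(5000) = 40
Equilibrium: Y = 40 + 0.6Y + 600
0.4Y = 640, so Y = 640/0.4 = 1600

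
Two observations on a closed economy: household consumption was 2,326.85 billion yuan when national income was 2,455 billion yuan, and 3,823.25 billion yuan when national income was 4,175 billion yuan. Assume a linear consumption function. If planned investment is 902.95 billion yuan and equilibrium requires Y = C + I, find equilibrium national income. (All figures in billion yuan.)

MPC = (3823.25 − 2326.85)/(4175 − 2455) = 1496.4/1720 = 0.87
a = 2326.85 − 0.87(2455) = 191
Equilibrium: Y = 191 + 0.87Y + 902.95
0.13Y = 1093.95, so Y = 1093.95/0.13 = 8415

Y = 8415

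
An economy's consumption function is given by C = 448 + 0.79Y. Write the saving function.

S = -448 + 0.21Y

S = Y − C = Y − (448 + 0.79Y) = -448 + (1 − 0.79)Y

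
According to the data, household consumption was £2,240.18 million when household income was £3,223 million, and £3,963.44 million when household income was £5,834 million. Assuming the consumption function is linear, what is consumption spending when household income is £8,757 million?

MPC = (3963.44 − 2240.18)/(5834 − 3223) = 1723.26/2611 = 0.66
a = 2240.18 − 0.66(3223) = 2240.18 − 2127.18 = 113
C = 113 + 0.66(8757) = 113 + 5779.62 = 5892.62

C = 5892.62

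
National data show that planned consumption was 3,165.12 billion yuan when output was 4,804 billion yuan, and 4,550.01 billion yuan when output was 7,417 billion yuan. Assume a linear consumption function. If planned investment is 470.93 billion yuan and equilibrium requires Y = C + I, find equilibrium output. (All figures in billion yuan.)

Y = 2319

MPC = (4550.01 − 3165.12)/(7417 − 4804) = 1384.89/2613 = 0.53
a = 3165.12 − 0.53(4804) = 619
Equilibrium: Y = 619 + 0.53Y + 470.93
0.47Y = 1089.93, so Y = 1089.93/0.47 = 2319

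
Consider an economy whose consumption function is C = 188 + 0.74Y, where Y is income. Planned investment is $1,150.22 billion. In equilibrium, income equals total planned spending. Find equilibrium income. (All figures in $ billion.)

Y = C + I = 188 + 0.74Y + 1150.22
Y − 0.74Y = 1338.22
0.26Y = 1338.22, so Y = 1338.22/0.26 = 5147

Y = 5147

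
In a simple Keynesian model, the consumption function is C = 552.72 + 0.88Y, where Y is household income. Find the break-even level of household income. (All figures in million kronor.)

At break-even, C = Y: 552.72 + 0.88Y = Y
0.12Y = 552.72, so Y = 552.72/0.12 = 4606

Y = 4606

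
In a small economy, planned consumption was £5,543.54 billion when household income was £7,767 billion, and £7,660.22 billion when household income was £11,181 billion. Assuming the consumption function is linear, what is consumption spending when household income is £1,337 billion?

MPC = (7660.22 − 5543.54)/(11181 − 7767) = 2116.68/3414 = 0.62
a = 5543.54 − 0.62(7767) = 5543.54 − 4815.54 = 728
C = 728 + 0.62(1337) = 728 + 828.94 = 1556.94

C = 1556.94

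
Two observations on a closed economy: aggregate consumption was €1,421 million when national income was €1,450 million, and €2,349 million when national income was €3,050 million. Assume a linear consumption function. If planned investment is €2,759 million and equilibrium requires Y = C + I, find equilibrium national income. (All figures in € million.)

Y = 7950

MPC = (2349 − 1421)/(3050 − 1450) = 928/1600 = 0.58
a = 1421 − 0.58(1450) = 580
Equilibrium: Y = 580 + 0.58Y + 2759
0.42Y = 3339, so Y = 3339/0.42 = 7950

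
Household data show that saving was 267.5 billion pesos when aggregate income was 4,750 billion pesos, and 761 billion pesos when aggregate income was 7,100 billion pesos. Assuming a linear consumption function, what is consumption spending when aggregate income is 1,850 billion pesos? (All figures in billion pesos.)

MPS = ΔS/ΔY = (761 − 267.5)/(7100 − 4750) = 493.5/2350 = 0.21
MPC = 1 − MPS = 0.79
Autonomous saving = 267.5 − 0.21(4750) = -730, so a = 730
C = 730 + 0.79(1850) = 730 + 1461.5 = 2191.5

C = 2191.5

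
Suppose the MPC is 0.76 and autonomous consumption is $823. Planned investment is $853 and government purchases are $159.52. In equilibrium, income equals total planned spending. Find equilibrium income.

Y = 7648

Y = C + I + G = 823 + 0.76Y + 853 + 159.52
Y − 0.76Y = 1835.52
0.24Y = 1835.52, so Y = 1835.52/0.24 = 7648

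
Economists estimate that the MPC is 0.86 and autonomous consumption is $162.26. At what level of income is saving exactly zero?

At break-even, C = Y: 162.26 + 0.86Y = Y
0.14Y = 162.26, so Y = 162.26/0.14 = 1159

Y = 1159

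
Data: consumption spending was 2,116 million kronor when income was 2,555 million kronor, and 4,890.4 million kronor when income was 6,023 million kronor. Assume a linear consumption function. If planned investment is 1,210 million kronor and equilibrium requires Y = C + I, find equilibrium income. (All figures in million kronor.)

MPC = (4890.4 − 2116)/(6023 − 2555) = 2774.4/3468 = 0.8
a = 2116 − 0.8(2555) = 72
Equilibrium: Y = 72 + 0.8Y + 1210
0.2Y = 1282, so Y = 1282/0.2 = 6410

Y = 6410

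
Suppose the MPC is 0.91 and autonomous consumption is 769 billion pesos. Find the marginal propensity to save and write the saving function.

MPS = 0.09; S = -769 + 0.09Y

MPS = 1 − MPC = 1 − 0.91 = 0.09
S = Y − C = -769 + 0.09Y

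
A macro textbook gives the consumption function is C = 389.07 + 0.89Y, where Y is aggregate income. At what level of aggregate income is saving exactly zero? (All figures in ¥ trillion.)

Y = 3537

At break-even, C = Y: 389.07 + 0.89Y = Y
0.11Y = 389.07, so Y = 389.07/0.11 = 3537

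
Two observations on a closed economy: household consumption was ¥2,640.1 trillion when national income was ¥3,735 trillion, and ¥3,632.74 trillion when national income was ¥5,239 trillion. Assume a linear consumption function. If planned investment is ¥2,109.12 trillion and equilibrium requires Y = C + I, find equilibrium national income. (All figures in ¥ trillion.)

MPC = (3632.74 − 2640.1)/(5239 − 3735) = 992.64/1504 = 0.66
a = 2640.1 − 0.66(3735) = 175
Equilibrium: Y = 175 + 0.66Y + 2109.12
0.34Y = 2284.12, so Y = 2284.12/0.34 = 6718

Y = 6718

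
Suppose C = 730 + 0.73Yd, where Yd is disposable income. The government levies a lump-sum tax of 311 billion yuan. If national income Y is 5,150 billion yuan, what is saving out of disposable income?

Yd = Y − T = 5150 − 311 = 4839
C = 730 + 0.73(4839) = 730 + 3532.47 = 4262.47
S = Yd − C = 4839 − 4262.47 = 576.53

S = 576.53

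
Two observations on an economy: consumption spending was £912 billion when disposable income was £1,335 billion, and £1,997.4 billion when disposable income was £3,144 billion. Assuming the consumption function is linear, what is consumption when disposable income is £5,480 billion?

C = 3399

MPC = (1997.4 − 912)/(3144 − 1335) = 1085.4/1809 = 0.6
a = 912 − 0.6(1335) = 912 − 801 = 111
C = 111 + 0.6(5480) = 111 + 3288 = 3399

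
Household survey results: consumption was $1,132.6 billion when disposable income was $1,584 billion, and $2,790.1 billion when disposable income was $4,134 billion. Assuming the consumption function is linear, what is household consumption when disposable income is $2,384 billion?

MPC = (2790.1 − 1132.6)/(4134 − 1584) = 1657.5/2550 = 0.65
a = 1132.6 − 0.65(1584) = 1132.6 − 1029.6 = 103
C = 103 + 0.65(2384) = 103 + 1549.6 = 1652.6

C = 1652.6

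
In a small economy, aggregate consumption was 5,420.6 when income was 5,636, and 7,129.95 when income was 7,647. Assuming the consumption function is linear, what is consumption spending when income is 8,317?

C = 7699.45

MPC = (7129.95 − 5420.6)/(7647 − 5636) = 1709.35/2011 = 0.85
a = 5420.6 − 0.85(5636) = 5420.6 − 4790.6 = 630
C = 630 + 0.85(8317) = 630 + 7069.45 = 7699.45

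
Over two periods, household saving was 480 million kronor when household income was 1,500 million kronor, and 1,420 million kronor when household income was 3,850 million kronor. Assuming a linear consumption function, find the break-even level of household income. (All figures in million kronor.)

Y = 300

MPS = ΔS/ΔY = (1420 − 480)/(3850 − 1500) = 940/2350 = 0.4
MPC = 1 − MPS = 0.6
From S(1500) = 480: −a + 0.4(1500) = 480, so a = 600 − 480 = 120
Break-even (S = 0): Y = a/MPS = 120/0.4 = 300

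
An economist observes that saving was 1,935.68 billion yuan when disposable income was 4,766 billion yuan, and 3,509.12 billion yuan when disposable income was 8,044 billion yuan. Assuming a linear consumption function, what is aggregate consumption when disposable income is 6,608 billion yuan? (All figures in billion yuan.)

C = 3788.16

MPS = ΔS/ΔY = (3509.12 − 1935.68)/(8044 − 4766) = 1573.44/3278 = 0.48
MPC = 1 − MPS = 0.52
Autonomous saving = 1935.68 − 0.48(4766) = -352, so a = 352
C = 352 + 0.52(6608) = 352 + 3436.16 = 3788.16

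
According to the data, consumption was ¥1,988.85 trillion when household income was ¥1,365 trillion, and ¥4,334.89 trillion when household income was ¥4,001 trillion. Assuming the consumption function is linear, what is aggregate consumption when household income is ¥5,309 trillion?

C = 5499.01

MPC = (4334.89 − 1988.85)/(4001 − 1365) = 2346.04/2636 = 0.89
a = 1988.85 − 0.89(1365) = 1988.85 − 1214.85 = 774
C = 774 + 0.89(5309) = 774 + 4725.01 = 5499.01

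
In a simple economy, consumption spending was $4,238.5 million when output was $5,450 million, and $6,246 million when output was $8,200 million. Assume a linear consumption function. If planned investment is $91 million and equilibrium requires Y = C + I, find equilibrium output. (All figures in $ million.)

Y = 1300

MPC = (6246 − 4238.5)/(8200 − 5450) = 2007.5/2750 = 0.73
a = 4238.5 − 0.73(5450) = 260
Equilibrium: Y = 260 + 0.73Y + 91
0.27Y = 351, so Y = 351/0.27 = 1300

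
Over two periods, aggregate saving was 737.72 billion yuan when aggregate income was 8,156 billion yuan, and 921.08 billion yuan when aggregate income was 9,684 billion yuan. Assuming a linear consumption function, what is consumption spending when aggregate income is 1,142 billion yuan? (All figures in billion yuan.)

MPS = ΔS/ΔY = (921.08 − 737.72)/(9684 − 8156) = 183.36/1528 = 0.12
MPC = 1 − MPS = 0.88
Autonomous saving = 737.72 − 0.12(8156) = -241, so a = 241
C = 241 + 0.88(1142) = 241 + 1004.96 = 1245.96

C = 1245.96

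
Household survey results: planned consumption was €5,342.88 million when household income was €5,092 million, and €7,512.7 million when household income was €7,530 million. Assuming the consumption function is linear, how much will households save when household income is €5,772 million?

S = -176.08

MPC = (7512.7 − 5342.88)/(7530 − 5092) = 2169.82/2438 = 0.89
a = 5342.88 − 0.89(5092) = 5342.88 − 4531.88 = 811
C = 811 + 0.89(5772) = 5948.08
S = 5772 − 5948.08 = -176.08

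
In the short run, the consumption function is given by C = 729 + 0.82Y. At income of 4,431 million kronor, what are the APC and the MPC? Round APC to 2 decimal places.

MPC = 0.82 (the slope of the consumption function)
C = 729 + 0.82(4431) = 4362.42, so APC = 4362.42/4431 = 0.98

APC = 0.98; MPC = 0.82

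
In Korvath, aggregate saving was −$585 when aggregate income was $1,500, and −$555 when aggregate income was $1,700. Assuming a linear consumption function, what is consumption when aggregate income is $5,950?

C = 5867.5

MPS = ΔS/ΔY = (-555 − (-585))/(1700 − 1500) = 30/200 = 0.15
MPC = 1 − MPS = 0.85
Autonomous saving = -585 − 0.15(1500) = -810, so a = 810
C = 810 + 0.85(5950) = 810 + 5057.5 = 5867.5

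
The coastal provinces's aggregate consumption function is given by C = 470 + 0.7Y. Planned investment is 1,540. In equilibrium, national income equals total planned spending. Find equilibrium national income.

Y = C + I = 470 + 0.7Y + 1540
Y − 0.7Y = 2010
0.3Y = 2010, so Y = 2010/0.3 = 6700

Y = 6700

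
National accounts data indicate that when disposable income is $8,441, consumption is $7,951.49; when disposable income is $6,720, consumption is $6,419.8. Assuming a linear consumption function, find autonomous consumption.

MPC = ΔC/ΔY = (7951.49 − 6419.8)/(8441 − 6720) = 1531.69/1721 = 0.89
a = C − MPC·Y = 6419.8 − 0.89(6720) = 6419.8 − 5980.8 = 439

a = 439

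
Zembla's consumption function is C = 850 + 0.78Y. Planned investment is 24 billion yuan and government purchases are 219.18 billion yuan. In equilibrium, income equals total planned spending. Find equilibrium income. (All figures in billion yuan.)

Y = 4969

Y = C + I + G = 850 + 0.78Y + 24 + 219.18
Y − 0.78Y = 1093.18
0.22Y = 1093.18, so Y = 1093.18/0.22 = 4969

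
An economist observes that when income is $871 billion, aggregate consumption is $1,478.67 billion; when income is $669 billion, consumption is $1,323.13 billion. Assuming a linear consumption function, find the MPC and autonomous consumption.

MPC = 0.77; a = 808

MPC = ΔC/ΔY = (1478.67 − 1323.13)/(871 − 669) = 155.54/202 = 0.77
a = C − MPC·Y = 1323.13 − 0.77(669) = 1323.13 − 515.13 = 808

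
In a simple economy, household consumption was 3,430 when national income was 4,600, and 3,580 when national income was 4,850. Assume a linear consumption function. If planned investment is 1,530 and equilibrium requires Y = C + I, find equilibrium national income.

Y = 5500

MPC = (3580 − 3430)/(4850 − 4600) = 150/250 = 0.6
a = 3430 − 0.6(4600) = 670
Equilibrium: Y = 670 + 0.6Y + 1530
0.4Y = 2200, so Y = 2200/0.4 = 5500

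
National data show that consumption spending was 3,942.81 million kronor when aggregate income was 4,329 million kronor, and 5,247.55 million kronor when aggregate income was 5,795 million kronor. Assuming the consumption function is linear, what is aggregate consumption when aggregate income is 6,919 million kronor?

C = 6247.91

MPC = (5247.55 − 3942.81)/(5795 − 4329) = 1304.74/1466 = 0.89
a = 3942.81 − 0.89(4329) = 3942.81 − 3852.81 = 90
C = 90 + 0.89(6919) = 90 + 6157.91 = 6247.91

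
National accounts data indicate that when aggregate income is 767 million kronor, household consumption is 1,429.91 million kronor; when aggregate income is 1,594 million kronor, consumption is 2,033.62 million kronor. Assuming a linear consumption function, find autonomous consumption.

MPC = ΔC/ΔY = (2033.62 − 1429.91)/(1594 − 767) = 603.71/827 = 0.73
a = C − MPC·Y = 1429.91 − 0.73(767) = 1429.91 − 559.91 = 870

a = 870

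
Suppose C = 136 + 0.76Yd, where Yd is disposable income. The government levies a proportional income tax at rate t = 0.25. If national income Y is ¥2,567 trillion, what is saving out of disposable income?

Yd = (1 − 0.25)(2567) = 0.75(2567) = 1925.25
C = 136 + 0.76(1925.25) = 136 + 1463.19 = 1599.19
S = Yd − C = 1925.25 − 1599.19 = 326.06

S = 326.06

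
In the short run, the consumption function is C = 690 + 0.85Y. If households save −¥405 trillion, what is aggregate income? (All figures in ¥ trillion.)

Y = 1900

S = Y − C = -690 + 0.15Y
-690 + 0.15Y = -405, so 0.15Y = 285 and Y = 1900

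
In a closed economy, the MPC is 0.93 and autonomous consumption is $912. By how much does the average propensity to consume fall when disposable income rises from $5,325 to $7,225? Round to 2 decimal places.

At Y = 5325: C = 912 + 0.93(5325) = 5864.25, APC = 5864.25/5325 = 1.101
At Y = 7225: C = 7631.25, APC = 7631.25/7225 = 1.056
Fall in APC = 1.101 − 1.056 = 0.045 ≈ 0.05

ΔAPC = 0.05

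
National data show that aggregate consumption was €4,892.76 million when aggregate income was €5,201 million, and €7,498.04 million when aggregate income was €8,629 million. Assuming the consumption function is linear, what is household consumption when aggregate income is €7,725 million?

C = 6811

MPC = (7498.04 − 4892.76)/(8629 − 5201) = 2605.28/3428 = 0.76
a = 4892.76 − 0.76(5201) = 4892.76 − 3952.76 = 940
C = 940 + 0.76(7725) = 940 + 5871 = 6811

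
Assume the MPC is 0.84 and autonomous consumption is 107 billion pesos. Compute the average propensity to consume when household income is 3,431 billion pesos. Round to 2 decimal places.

APC = 0.87

C = 107 + 0.84(3431) = 2989.04
APC = C/Y = 2989.04/3431 = 0.87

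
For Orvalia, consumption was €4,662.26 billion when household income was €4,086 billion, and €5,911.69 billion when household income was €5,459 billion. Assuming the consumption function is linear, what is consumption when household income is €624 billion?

MPC = (5911.69 − 4662.26)/(5459 − 4086) = 1249.43/1373 = 0.91
a = 4662.26 − 0.91(4086) = 4662.26 − 3718.26 = 944
C = 944 + 0.91(624) = 944 + 567.84 = 1511.84

C = 1511.84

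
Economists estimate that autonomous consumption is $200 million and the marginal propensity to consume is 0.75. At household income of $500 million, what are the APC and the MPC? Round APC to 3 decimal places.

APC = 1.150; MPC = 0.75

MPC = 0.75 (the slope of the consumption function)
C = 200 + 0.75(500) = 575, so APC = 575/500 = 1.150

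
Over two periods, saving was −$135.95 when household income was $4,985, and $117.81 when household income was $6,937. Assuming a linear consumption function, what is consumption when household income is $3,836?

MPS = ΔS/ΔY = (117.81 − (-135.95))/(6937 − 4985) = 253.76/1952 = 0.13
MPC = 1 − MPS = 0.87
Autonomous saving = -135.95 − 0.13(4985) = -784, so a = 784
C = 784 + 0.87(3836) = 784 + 3337.32 = 4121.32

C = 4121.32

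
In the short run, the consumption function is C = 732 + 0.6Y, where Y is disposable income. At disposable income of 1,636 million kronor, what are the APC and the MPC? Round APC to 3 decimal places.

APC = 1.047; MPC = 0.6

MPC = 0.6 (the slope of the consumption function)
C = 732 + 0.6(1636) = 1713.6, so APC = 1713.6/1636 = 1.047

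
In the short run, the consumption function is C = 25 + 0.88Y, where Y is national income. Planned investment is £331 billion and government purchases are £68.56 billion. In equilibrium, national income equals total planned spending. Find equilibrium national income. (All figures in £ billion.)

Y = 3538

Y = C + I + G = 25 + 0.88Y + 331 + 68.56
Y − 0.88Y = 424.56
0.12Y = 424.56, so Y = 424.56/0.12 = 3538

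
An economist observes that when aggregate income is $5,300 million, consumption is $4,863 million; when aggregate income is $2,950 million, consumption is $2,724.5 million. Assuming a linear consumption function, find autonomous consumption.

a = 40

MPC = ΔC/ΔY = (4863 − 2724.5)/(5300 − 2950) = 2138.5/2350 = 0.91
a = C − MPC·Y = 2724.5 − 0.91(2950) = 2724.5 − 2684.5 = 40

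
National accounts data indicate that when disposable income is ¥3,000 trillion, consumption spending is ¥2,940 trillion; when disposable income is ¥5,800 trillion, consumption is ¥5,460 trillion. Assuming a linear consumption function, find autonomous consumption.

MPC = ΔC/ΔY = (5460 − 2940)/(5800 − 3000) = 2520/2800 = 0.9
a = C − MPC·Y = 2940 − 0.9(3000) = 2940 − 2700 = 240

a = 240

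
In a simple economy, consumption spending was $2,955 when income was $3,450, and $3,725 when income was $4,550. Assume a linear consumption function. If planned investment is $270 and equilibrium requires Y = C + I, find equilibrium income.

MPC = (3725 − 2955)/(4550 − 3450) = 770/1100 = 0.7
a = 2955 − 0.7(3450) = 540
Equilibrium: Y = 540 + 0.7Y + 270
0.3Y = 810, so Y = 810/0.3 = 2700

Y = 2700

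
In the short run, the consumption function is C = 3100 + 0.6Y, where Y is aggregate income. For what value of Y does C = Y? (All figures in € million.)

Y = 7750

At break-even, C = Y: 3100 + 0.6Y = Y
0.4Y = 3100, so Y = 3100/0.4 = 7750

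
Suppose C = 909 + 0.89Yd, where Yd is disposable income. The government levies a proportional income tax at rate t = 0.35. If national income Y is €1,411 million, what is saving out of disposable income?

Yd = (1 − 0.35)(1411) = 0.65(1411) = 917.15
C = 909 + 0.89(917.15) = 909 + 816.2635 = 1725.2635
S = Yd − C = 917.15 − 1725.2635 = -808.1135

S = -808.1135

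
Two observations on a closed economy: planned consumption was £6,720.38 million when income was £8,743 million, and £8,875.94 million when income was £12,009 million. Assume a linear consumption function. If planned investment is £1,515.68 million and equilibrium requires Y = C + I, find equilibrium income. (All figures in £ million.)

Y = 7252

MPC = (8875.94 − 6720.38)/(12009 − 8743) = 2155.56/3266 = 0.66
a = 6720.38 − 0.66(8743) = 950
Equilibrium: Y = 950 + 0.66Y + 1515.68
0.34Y = 2465.68, so Y = 2465.68/0.34 = 7252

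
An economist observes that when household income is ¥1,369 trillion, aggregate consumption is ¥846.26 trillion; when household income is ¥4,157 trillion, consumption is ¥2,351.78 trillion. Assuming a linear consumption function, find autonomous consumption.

MPC = ΔC/ΔY = (2351.78 − 846.26)/(4157 − 1369) = 1505.52/2788 = 0.54
a = C − MPC·Y = 846.26 − 0.54(1369) = 846.26 − 739.26 = 107

a = 107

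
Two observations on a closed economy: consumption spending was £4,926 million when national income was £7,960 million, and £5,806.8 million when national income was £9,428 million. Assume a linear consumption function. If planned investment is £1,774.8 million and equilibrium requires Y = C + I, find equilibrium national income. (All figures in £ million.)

Y = 4812

MPC = (5806.8 − 4926)/(9428 − 7960) = 880.8/1468 = 0.6
a = 4926 − 0.6(7960) = 150
Equilibrium: Y = 150 + 0.6Y + 1774.8
0.4Y = 1924.8, so Y = 1924.8/0.4 = 4812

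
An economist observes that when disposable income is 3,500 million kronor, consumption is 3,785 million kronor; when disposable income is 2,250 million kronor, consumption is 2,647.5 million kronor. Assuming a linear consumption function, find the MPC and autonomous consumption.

MPC = 0.91; a = 600

MPC = ΔC/ΔY = (3785 − 2647.5)/(3500 − 2250) = 1137.5/1250 = 0.91
a = C − MPC·Y = 2647.5 − 0.91(2250) = 2647.5 − 2047.5 = 600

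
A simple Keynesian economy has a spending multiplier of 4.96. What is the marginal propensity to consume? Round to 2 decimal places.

k = 1/(1 − MPC), so 1 − MPC = 1/k = 1/4.96 = 0.2016
MPC = 1 − 0.2016 = 0.80

MPC = 0.80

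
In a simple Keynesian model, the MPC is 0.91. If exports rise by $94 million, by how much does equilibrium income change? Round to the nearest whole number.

The multiplier is 1/(1 − MPC) = 1/0.09.
ΔY = 94/0.09 = 1044.44 ≈ 1044

ΔY ≈ 1044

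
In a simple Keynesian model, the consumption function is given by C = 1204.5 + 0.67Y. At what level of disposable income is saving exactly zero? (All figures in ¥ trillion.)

At break-even, C = Y: 1204.5 + 0.67Y = Y
0.33Y = 1204.5, so Y = 1204.5/0.33 = 3650

Y = 3650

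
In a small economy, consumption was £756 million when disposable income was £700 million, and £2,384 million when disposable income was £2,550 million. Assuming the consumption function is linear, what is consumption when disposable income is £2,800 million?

MPC = (2384 − 756)/(2550 − 700) = 1628/1850 = 0.88
a = 756 − 0.88(700) = 756 − 616 = 140
C = 140 + 0.88(2800) = 140 + 2464 = 2604

C = 2604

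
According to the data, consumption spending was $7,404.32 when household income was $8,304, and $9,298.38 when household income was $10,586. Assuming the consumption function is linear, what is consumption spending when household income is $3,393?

C = 3328.19

MPC = (9298.38 − 7404.32)/(10586 − 8304) = 1894.06/2282 = 0.83
a = 7404.32 − 0.83(8304) = 7404.32 − 6892.32 = 512
C = 512 + 0.83(3393) = 512 + 2816.19 = 3328.19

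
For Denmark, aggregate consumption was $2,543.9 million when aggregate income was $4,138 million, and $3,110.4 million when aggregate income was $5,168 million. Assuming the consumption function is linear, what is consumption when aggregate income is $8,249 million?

MPC = (3110.4 − 2543.9)/(5168 − 4138) = 566.5/1030 = 0.55
a = 2543.9 − 0.55(4138) = 2543.9 − 2275.9 = 268
C = 268 + 0.55(8249) = 268 + 4536.95 = 4804.95

C = 4804.95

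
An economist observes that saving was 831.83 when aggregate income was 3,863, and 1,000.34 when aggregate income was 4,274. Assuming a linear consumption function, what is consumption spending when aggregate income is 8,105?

MPS = ΔS/ΔY = (1000.34 − 831.83)/(4274 − 3863) = 168.51/411 = 0.41
MPC = 1 − MPS = 0.59
Autonomous saving = 831.83 − 0.41(3863) = -752, so a = 752
C = 752 + 0.59(8105) = 752 + 4781.95 = 5533.95

C = 5533.95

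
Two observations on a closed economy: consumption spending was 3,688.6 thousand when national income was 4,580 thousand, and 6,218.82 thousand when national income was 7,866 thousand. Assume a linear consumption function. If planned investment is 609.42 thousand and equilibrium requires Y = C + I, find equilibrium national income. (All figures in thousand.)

MPC = (6218.82 − 3688.6)/(7866 − 4580) = 2530.22/3286 = 0.77
a = 3688.6 − 0.77(4580) = 162
Equilibrium: Y = 162 + 0.77Y + 609.42
0.23Y = 771.42, so Y = 771.42/0.23 = 3354

Y = 3354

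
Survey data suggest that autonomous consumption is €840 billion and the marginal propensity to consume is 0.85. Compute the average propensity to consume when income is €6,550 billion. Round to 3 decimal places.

C = 840 + 0.85(6550) = 6407.5
APC = C/Y = 6407.5/6550 = 0.978

APC = 0.978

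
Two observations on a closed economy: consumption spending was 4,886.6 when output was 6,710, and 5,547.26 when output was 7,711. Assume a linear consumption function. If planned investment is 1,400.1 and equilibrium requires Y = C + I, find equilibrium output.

Y = 5465

MPC = (5547.26 − 4886.6)/(7711 − 6710) = 660.66/1001 = 0.66
a = 4886.6 − 0.66(6710) = 458
Equilibrium: Y = 458 + 0.66Y + 1400.1
0.34Y = 1858.1, so Y = 1858.1/0.34 = 5465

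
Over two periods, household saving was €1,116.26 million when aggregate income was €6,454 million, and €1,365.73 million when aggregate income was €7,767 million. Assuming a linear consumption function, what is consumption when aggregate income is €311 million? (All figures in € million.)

C = 361.91

MPS = ΔS/ΔY = (1365.73 − 1116.26)/(7767 − 6454) = 249.47/1313 = 0.19
MPC = 1 − MPS = 0.81
Autonomous saving = 1116.26 − 0.19(6454) = -110, so a = 110
C = 110 + 0.81(311) = 110 + 251.91 = 361.91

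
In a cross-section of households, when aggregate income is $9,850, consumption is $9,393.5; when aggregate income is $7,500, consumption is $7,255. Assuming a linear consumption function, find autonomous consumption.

MPC = ΔC/ΔY = (9393.5 − 7255)/(9850 − 7500) = 2138.5/2350 = 0.91
a = C − MPC·Y = 7255 − 0.91(7500) = 7255 − 6825 = 430

a = 430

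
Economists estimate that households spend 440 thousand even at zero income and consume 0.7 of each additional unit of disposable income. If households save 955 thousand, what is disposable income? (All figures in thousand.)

Y = 4650

S = Y − C = -440 + 0.3Y
-440 + 0.3Y = 955, so 0.3Y = 1395 and Y = 4650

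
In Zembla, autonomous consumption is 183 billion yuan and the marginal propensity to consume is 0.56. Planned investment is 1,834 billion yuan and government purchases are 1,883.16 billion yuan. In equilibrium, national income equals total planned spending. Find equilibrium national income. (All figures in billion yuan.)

Y = 8864

Y = C + I + G = 183 + 0.56Y + 1834 + 1883.16
Y − 0.56Y = 3900.16
0.44Y = 3900.16, so Y = 3900.16/0.44 = 8864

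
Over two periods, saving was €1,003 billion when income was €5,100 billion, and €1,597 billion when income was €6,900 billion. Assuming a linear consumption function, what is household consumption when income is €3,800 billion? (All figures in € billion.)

C = 3226

MPS = ΔS/ΔY = (1597 − 1003)/(6900 − 5100) = 594/1800 = 0.33
MPC = 1 − MPS = 0.67
Autonomous saving = 1003 − 0.33(5100) = -680, so a = 680
C = 680 + 0.67(3800) = 680 + 2546 = 3226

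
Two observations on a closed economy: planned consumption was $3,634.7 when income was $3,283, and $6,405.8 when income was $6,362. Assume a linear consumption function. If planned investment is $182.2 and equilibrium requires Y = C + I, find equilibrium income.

MPC = (6405.8 − 3634.7)/(6362 − 3283) = 2771.1/3079 = 0.9
a = 3634.7 − 0.9(3283) = 680
Equilibrium: Y = 680 + 0.9Y + 182.2
0.1Y = 862.2, so Y = 862.2/0.1 = 8622

Y = 8622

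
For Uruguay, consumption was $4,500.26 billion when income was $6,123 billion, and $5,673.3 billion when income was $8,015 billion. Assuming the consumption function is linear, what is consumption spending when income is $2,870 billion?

MPC = (5673.3 − 4500.26)/(8015 − 6123) = 1173.04/1892 = 0.62
a = 4500.26 − 0.62(6123) = 4500.26 − 3796.26 = 704
C = 704 + 0.62(2870) = 704 + 1779.4 = 2483.4

C = 2483.4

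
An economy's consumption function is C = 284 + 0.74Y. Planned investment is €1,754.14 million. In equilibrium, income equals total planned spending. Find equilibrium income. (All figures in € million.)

Y = 7839

Y = C + I = 284 + 0.74Y + 1754.14
Y − 0.74Y = 2038.14
0.26Y = 2038.14, so Y = 2038.14/0.26 = 7839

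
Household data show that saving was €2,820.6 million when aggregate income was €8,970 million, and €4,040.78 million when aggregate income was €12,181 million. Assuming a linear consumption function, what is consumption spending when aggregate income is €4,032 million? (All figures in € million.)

MPS = ΔS/ΔY = (4040.78 − 2820.6)/(12181 − 8970) = 1220.18/3211 = 0.38
MPC = 1 − MPS = 0.62
Autonomous saving = 2820.6 − 0.38(8970) = -588, so a = 588
C = 588 + 0.62(4032) = 588 + 2499.84 = 3087.84

C = 3087.84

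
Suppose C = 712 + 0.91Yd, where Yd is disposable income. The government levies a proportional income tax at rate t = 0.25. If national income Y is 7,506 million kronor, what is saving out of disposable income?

S = -205.345

Yd = (1 − 0.25)(7506) = 0.75(7506) = 5629.5
C = 712 + 0.91(5629.5) = 712 + 5122.845 = 5834.845
S = Yd − C = 5629.5 − 5834.845 = -205.345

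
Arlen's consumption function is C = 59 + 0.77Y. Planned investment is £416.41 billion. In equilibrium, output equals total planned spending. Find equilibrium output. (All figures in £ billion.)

Y = C + I = 59 + 0.77Y + 416.41
Y − 0.77Y = 475.41
0.23Y = 475.41, so Y = 475.41/0.23 = 2067

Y = 2067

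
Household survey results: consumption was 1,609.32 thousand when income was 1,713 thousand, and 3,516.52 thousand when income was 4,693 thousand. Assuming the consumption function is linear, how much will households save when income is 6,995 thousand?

S = 2005.2

MPC = (3516.52 − 1609.32)/(4693 − 1713) = 1907.2/2980 = 0.64
a = 1609.32 − 0.64(1713) = 1609.32 − 1096.32 = 513
C = 513 + 0.64(6995) = 4989.8
S = 6995 − 4989.8 = 2005.2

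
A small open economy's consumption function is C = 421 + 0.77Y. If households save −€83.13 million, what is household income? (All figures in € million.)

S = Y − C = -421 + 0.23Y
-421 + 0.23Y = -83.13, so 0.23Y = 337.87 and Y = 1469

Y = 1469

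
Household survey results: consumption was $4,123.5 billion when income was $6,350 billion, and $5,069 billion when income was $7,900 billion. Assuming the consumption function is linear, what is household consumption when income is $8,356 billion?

MPC = (5069 − 4123.5)/(7900 − 6350) = 945.5/1550 = 0.61
a = 4123.5 − 0.61(6350) = 4123.5 − 3873.5 = 250
C = 250 + 0.61(8356) = 250 + 5097.16 = 5347.16

C = 5347.16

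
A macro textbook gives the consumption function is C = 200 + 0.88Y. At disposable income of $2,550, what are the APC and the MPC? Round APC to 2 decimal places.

MPC = 0.88 (the slope of the consumption function)
C = 200 + 0.88(2550) = 2444, so APC = 2444/2550 = 0.96

APC = 0.96; MPC = 0.88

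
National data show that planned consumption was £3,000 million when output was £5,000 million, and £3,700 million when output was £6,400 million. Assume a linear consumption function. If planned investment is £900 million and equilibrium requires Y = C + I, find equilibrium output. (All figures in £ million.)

Y = 2800

MPC = (3700 − 3000)/(6400 − 5000) = 700/1400 = 0.5
a = 3000 − 0.5(5000) = 500
Equilibrium: Y = 500 + 0.5Y + 900
0.5Y = 1400, so Y = 1400/0.5 = 2800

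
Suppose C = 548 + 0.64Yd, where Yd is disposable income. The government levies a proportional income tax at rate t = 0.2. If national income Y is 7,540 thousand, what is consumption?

Yd = (1 − 0.2)(7540) = 0.8(7540) = 6032
C = 548 + 0.64(6032) = 548 + 3860.48 = 4408.48

C = 4408.48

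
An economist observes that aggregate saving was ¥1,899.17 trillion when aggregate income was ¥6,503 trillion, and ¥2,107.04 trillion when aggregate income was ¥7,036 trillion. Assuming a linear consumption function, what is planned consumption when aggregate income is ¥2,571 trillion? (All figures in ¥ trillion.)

MPS = ΔS/ΔY = (2107.04 − 1899.17)/(7036 − 6503) = 207.87/533 = 0.39
MPC = 1 − MPS = 0.61
Autonomous saving = 1899.17 − 0.39(6503) = -637, so a = 637
C = 637 + 0.61(2571) = 637 + 1568.31 = 2205.31

C = 2205.31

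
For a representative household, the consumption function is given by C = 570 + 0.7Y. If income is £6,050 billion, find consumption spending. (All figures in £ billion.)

C = 4805

C = 570 + 0.7(6050) = 570 + 4235 = 4805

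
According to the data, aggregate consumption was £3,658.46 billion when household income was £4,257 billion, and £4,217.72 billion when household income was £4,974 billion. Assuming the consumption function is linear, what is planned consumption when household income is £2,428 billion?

MPC = (4217.72 − 3658.46)/(4974 − 4257) = 559.26/717 = 0.78
a = 3658.46 − 0.78(4257) = 3658.46 − 3320.46 = 338
C = 338 + 0.78(2428) = 338 + 1893.84 = 2231.84

C = 2231.84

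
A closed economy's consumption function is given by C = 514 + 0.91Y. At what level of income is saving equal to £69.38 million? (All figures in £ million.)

S = Y − C = -514 + 0.09Y
-514 + 0.09Y = 69.38, so 0.09Y = 583.38 and Y = 6482

Y = 6482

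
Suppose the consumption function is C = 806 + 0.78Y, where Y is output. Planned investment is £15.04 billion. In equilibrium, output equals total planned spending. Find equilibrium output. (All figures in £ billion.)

Y = 3732

Y = C + I = 806 + 0.78Y + 15.04
Y − 0.78Y = 821.04
0.22Y = 821.04, so Y = 821.04/0.22 = 3732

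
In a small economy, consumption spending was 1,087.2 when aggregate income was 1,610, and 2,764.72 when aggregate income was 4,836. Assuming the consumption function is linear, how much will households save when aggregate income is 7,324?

S = 3265.52

MPC = (2764.72 − 1087.2)/(4836 − 1610) = 1677.52/3226 = 0.52
a = 1087.2 − 0.52(1610) = 1087.2 − 837.2 = 250
C = 250 + 0.52(7324) = 4058.48
S = 7324 − 4058.48 = 3265.52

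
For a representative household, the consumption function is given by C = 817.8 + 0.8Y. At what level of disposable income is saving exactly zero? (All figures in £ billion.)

At break-even, C = Y: 817.8 + 0.8Y = Y
0.2Y = 817.8, so Y = 817.8/0.2 = 4089

Y = 4089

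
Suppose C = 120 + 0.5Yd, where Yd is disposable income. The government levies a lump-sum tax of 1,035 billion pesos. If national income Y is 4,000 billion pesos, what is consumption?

C = 1602.5

Yd = Y − T = 4000 − 1035 = 2965
C = 120 + 0.5(2965) = 120 + 1482.5 = 1602.5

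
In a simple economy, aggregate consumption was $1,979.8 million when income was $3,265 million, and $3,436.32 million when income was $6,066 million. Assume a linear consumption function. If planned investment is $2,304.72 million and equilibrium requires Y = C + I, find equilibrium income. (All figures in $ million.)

MPC = (3436.32 − 1979.8)/(6066 − 3265) = 1456.52/2801 = 0.52
a = 1979.8 − 0.52(3265) = 282
Equilibrium: Y = 282 + 0.52Y + 2304.72
0.48Y = 2586.72, so Y = 2586.72/0.48 = 5389

Y = 5389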